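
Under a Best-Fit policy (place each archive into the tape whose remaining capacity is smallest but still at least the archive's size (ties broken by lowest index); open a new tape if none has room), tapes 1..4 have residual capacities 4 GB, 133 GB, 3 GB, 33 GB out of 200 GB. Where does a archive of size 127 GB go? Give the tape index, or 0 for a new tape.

2

Tapes with room: tape 2 (133 GB).
Tightest fit is tape 2 with 133 GB free.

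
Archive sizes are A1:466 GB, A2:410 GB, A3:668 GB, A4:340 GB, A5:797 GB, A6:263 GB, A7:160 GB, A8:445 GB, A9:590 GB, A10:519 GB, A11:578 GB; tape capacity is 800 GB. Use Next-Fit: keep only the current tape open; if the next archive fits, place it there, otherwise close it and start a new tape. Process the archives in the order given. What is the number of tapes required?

10 tapes

A1 (466 GB) → tape 1 (remaining 334 GB)
A2 (410 GB) → tape 2 (remaining 390 GB)
A3 (668 GB) → tape 3 (remaining 132 GB)
A4 (340 GB) → tape 4 (remaining 460 GB)
A5 (797 GB) → tape 5 (remaining 3 GB)
A6 (263 GB) → tape 6 (remaining 537 GB)
A7 (160 GB) → tape 6 (remaining 377 GB)
A8 (445 GB) → tape 7 (remaining 355 GB)
A9 (590 GB) → tape 8 (remaining 210 GB)
A10 (519 GB) → tape 9 (remaining 281 GB)
A11 (578 GB) → tape 10 (remaining 222 GB)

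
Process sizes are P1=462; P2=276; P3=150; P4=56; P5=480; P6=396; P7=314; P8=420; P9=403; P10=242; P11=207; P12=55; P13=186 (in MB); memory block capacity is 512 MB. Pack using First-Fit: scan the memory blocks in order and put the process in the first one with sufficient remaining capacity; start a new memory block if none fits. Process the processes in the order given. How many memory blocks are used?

memory block 1: place P1 (462 MB), 50 MB left
memory block 2: place P2 (276 MB), 236 MB left
memory block 2: place P3 (150 MB), 86 MB left
memory block 2: place P4 (56 MB), 30 MB left
memory block 3: place P5 (480 MB), 32 MB left
memory block 4: place P6 (396 MB), 116 MB left
memory block 5: place P7 (314 MB), 198 MB left
memory block 6: place P8 (420 MB), 92 MB left
memory block 7: place P9 (403 MB), 109 MB left
memory block 8: place P10 (242 MB), 270 MB left
memory block 8: place P11 (207 MB), 63 MB left
memory block 4: place P12 (55 MB), 61 MB left
memory block 5: place P13 (186 MB), 12 MB left

8 memory blocks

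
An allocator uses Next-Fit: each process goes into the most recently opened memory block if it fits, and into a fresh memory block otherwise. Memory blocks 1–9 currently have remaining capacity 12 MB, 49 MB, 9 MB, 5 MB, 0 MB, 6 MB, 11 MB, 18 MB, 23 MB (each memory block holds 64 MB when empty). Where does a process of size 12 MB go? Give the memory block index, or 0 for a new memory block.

Next-Fit only looks at memory block 9, which has 23 MB free.
12 MB fits there.

9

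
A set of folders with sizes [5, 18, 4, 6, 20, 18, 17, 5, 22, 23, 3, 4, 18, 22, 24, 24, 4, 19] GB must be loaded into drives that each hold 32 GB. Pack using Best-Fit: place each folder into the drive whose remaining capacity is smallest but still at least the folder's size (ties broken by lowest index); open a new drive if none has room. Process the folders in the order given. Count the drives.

drive 1: place 5 GB, 27 GB left
drive 1: place 18 GB, 9 GB left
drive 1: place 4 GB, 5 GB left
drive 2: place 6 GB, 26 GB left
drive 2: place 20 GB, 6 GB left
drive 3: place 18 GB, 14 GB left
drive 4: place 17 GB, 15 GB left
drive 1: place 5 GB, 0 GB left
drive 5: place 22 GB, 10 GB left
drive 6: place 23 GB, 9 GB left
drive 2: place 3 GB, 3 GB left
drive 6: place 4 GB, 5 GB left
drive 7: place 18 GB, 14 GB left
drive 8: place 22 GB, 10 GB left
drive 9: place 24 GB, 8 GB left
drive 10: place 24 GB, 8 GB left
drive 6: place 4 GB, 1 GB left
drive 11: place 19 GB, 13 GB left

11 drives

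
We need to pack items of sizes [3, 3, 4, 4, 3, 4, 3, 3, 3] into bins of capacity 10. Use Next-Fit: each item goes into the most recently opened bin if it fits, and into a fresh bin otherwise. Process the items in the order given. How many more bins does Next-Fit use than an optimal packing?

1

Next-Fit: [3,3,4] [4,3] [4,3,3] [3] → 4 bins.
Total size 30; any packing needs at least ⌈30/10⌉ = 3 bins.
An optimal packing achieves that bound: [4,3,3] [4,3,3] [4,3,3] → 3 bins.
Excess: 4 − 3 = 1.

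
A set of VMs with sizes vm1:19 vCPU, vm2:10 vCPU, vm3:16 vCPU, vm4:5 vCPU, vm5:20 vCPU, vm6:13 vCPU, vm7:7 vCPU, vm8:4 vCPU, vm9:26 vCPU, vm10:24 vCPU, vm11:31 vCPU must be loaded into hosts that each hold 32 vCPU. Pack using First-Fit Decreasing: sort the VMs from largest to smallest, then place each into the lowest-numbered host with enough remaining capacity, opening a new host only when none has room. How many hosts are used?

Sorted descending: 31, 26, 24, 20, 19, 16, 13, 10, 7, 5, 4.
host 1: place 31 vCPU, 1 vCPU left
host 2: place 26 vCPU, 6 vCPU left
host 3: place 24 vCPU, 8 vCPU left
host 4: place 20 vCPU, 12 vCPU left
host 5: place 19 vCPU, 13 vCPU left
host 6: place 16 vCPU, 16 vCPU left
host 5: place 13 vCPU, 0 vCPU left
host 4: place 10 vCPU, 2 vCPU left
host 3: place 7 vCPU, 1 vCPU left
host 2: place 5 vCPU, 1 vCPU left
host 6: place 4 vCPU, 12 vCPU left
Final hosts: [31] [26,5] [24,7] [20,10] [19,13] [16,4].

6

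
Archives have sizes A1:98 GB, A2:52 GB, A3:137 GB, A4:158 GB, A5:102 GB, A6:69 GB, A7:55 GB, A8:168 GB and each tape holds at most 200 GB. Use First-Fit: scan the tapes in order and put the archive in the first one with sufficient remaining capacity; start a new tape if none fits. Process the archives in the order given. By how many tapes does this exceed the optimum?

0

First-Fit: [98,52] [137,55] [158] [102,69] [168] → 5 tapes.
Total size 839 GB; any packing needs at least ⌈839/200⌉ = 5 tapes.
So 5 is already optimal.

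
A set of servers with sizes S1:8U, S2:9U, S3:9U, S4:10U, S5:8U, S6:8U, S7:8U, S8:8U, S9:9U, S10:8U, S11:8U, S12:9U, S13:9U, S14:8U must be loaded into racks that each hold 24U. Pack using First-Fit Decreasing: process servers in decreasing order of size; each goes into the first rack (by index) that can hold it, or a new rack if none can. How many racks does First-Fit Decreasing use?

Sorted descending: 10, 9, 9, 9, 9, 9, 8, 8, 8, 8, 8, 8, 8, 8.
rack 1: place 10U, 14U left
rack 1: place 9U, 5U left
rack 2: place 9U, 15U left
rack 2: place 9U, 6U left
rack 3: place 9U, 15U left
rack 3: place 9U, 6U left
rack 4: place 8U, 16U left
rack 4: place 8U, 8U left
rack 4: place 8U, 0U left
rack 5: place 8U, 16U left
rack 5: place 8U, 8U left
rack 5: place 8U, 0U left
rack 6: place 8U, 16U left
rack 6: place 8U, 8U left

6 racks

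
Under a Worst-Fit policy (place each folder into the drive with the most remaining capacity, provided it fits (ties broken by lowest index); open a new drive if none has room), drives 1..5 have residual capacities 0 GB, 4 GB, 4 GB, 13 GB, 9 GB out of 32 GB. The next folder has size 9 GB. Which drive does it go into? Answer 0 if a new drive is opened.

Drives with room: drive 4 (13 GB), drive 5 (9 GB).
Most room is drive 4 with 13 GB free.

4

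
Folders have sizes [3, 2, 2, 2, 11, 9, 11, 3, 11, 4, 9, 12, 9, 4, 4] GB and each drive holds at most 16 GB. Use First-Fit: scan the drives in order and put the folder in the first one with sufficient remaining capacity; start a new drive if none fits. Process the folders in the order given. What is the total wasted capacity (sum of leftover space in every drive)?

32

drive 1: place 3 GB, 13 GB left
drive 1: place 2 GB, 11 GB left
drive 1: place 2 GB, 9 GB left
drive 1: place 2 GB, 7 GB left
drive 2: place 11 GB, 5 GB left
drive 3: place 9 GB, 7 GB left
drive 4: place 11 GB, 5 GB left
drive 1: place 3 GB, 4 GB left
drive 5: place 11 GB, 5 GB left
drive 1: place 4 GB, 0 GB left
drive 6: place 9 GB, 7 GB left
drive 7: place 12 GB, 4 GB left
drive 8: place 9 GB, 7 GB left
drive 2: place 4 GB, 1 GB left
drive 3: place 4 GB, 3 GB left
8 drives × 16 GB = 128 GB; used 96 GB; unused 32 GB.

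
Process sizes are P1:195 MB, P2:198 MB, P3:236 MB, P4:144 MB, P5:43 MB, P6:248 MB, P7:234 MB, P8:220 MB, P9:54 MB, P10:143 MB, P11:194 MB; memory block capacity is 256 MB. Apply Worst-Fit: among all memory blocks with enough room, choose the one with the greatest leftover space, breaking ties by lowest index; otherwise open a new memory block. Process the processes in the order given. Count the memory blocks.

9

memory block 1: place P1 (195 MB), 61 MB left
memory block 2: place P2 (198 MB), 58 MB left
memory block 3: place P3 (236 MB), 20 MB left
memory block 4: place P4 (144 MB), 112 MB left
memory block 4: place P5 (43 MB), 69 MB left
memory block 5: place P6 (248 MB), 8 MB left
memory block 6: place P7 (234 MB), 22 MB left
memory block 7: place P8 (220 MB), 36 MB left
memory block 4: place P9 (54 MB), 15 MB left
memory block 8: place P10 (143 MB), 113 MB left
memory block 9: place P11 (194 MB), 62 MB left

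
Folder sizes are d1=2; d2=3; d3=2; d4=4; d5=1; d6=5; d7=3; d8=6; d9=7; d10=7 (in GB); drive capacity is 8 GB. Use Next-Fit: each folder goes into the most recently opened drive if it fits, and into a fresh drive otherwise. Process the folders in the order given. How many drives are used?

6 drives

d1 (2 GB) → drive 1 (remaining 6 GB)
d2 (3 GB) → drive 1 (remaining 3 GB)
d3 (2 GB) → drive 1 (remaining 1 GB)
d4 (4 GB) → drive 2 (remaining 4 GB)
d5 (1 GB) → drive 2 (remaining 3 GB)
d6 (5 GB) → drive 3 (remaining 3 GB)
d7 (3 GB) → drive 3 (remaining 0 GB)
d8 (6 GB) → drive 4 (remaining 2 GB)
d9 (7 GB) → drive 5 (remaining 1 GB)
d10 (7 GB) → drive 6 (remaining 1 GB)
Final drives: [2,3,2] [4,1] [5,3] [6] [7] [7].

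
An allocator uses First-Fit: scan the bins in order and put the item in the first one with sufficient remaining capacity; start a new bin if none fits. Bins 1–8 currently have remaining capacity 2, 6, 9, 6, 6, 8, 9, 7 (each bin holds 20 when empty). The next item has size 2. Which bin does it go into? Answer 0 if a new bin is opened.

Bins with room: bin 1 (2), bin 2 (6), bin 3 (9), bin 4 (6), bin 5 (6), bin 6 (8), bin 7 (9), bin 8 (7).
The first with room is bin 1.

1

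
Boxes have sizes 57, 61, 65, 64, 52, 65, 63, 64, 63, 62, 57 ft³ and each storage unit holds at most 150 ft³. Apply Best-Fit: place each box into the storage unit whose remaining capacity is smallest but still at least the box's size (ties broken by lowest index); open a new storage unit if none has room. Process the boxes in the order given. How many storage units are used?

Put 57 ft³ in storage unit 1; 93 ft³ remain.
Put 61 ft³ in storage unit 1; 32 ft³ remain.
Put 65 ft³ in storage unit 2; 85 ft³ remain.
Put 64 ft³ in storage unit 2; 21 ft³ remain.
Put 52 ft³ in storage unit 3; 98 ft³ remain.
Put 65 ft³ in storage unit 3; 33 ft³ remain.
Put 63 ft³ in storage unit 4; 87 ft³ remain.
Put 64 ft³ in storage unit 4; 23 ft³ remain.
Put 63 ft³ in storage unit 5; 87 ft³ remain.
Put 62 ft³ in storage unit 5; 25 ft³ remain.
Put 57 ft³ in storage unit 6; 93 ft³ remain.

6 storage units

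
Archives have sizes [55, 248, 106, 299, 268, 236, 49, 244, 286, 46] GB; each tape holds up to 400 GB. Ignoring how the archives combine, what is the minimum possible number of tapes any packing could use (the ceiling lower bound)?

5

Total size = 55 + 248 + 106 + 299 + 268 + 236 + 49 + 244 + 286 + 46 = 1837 GB.
⌈1837 / 400⌉ = 5.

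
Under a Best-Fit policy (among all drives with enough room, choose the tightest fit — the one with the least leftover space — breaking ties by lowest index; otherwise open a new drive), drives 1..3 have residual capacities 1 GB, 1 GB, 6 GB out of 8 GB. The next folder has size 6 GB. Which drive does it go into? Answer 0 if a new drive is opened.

3

Drives with room: drive 3 (6 GB).
Tightest fit is drive 3 with 6 GB free.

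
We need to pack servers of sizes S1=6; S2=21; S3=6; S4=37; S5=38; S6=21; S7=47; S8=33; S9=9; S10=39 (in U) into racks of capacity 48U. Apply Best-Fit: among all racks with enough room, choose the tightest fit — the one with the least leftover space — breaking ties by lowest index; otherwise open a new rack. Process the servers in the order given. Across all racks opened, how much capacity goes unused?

rack 1: place S1 (6U), 42U left
rack 1: place S2 (21U), 21U left
rack 1: place S3 (6U), 15U left
rack 2: place S4 (37U), 11U left
rack 3: place S5 (38U), 10U left
rack 4: place S6 (21U), 27U left
rack 5: place S7 (47U), 1U left
rack 6: place S8 (33U), 15U left
rack 3: place S9 (9U), 1U left
rack 7: place S10 (39U), 9U left
7 racks × 48U = 336U; used 257U; unused 79U.

79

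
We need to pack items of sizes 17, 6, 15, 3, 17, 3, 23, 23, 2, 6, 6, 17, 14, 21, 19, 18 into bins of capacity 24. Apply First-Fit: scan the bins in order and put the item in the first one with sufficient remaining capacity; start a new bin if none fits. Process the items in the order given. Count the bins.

Put 17 in bin 1; 7 remain.
Put 6 in bin 1; 1 remain.
Put 15 in bin 2; 9 remain.
Put 3 in bin 2; 6 remain.
Put 17 in bin 3; 7 remain.
Put 3 in bin 2; 3 remain.
Put 23 in bin 4; 1 remain.
Put 23 in bin 5; 1 remain.
Put 2 in bin 2; 1 remain.
Put 6 in bin 3; 1 remain.
Put 6 in bin 6; 18 remain.
Put 17 in bin 6; 1 remain.
Put 14 in bin 7; 10 remain.
Put 21 in bin 8; 3 remain.
Put 19 in bin 9; 5 remain.
Put 18 in bin 10; 6 remain.

10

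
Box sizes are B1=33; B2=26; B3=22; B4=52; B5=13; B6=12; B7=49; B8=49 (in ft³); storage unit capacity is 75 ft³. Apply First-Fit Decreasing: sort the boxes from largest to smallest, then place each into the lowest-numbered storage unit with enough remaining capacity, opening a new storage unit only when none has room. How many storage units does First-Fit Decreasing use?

Sorted descending: 52, 49, 49, 33, 26, 22, 13, 12.
storage unit 1: place 52 ft³, 23 ft³ left
storage unit 2: place 49 ft³, 26 ft³ left
storage unit 3: place 49 ft³, 26 ft³ left
storage unit 4: place 33 ft³, 42 ft³ left
storage unit 2: place 26 ft³, 0 ft³ left
storage unit 1: place 22 ft³, 1 ft³ left
storage unit 3: place 13 ft³, 13 ft³ left
storage unit 3: place 12 ft³, 1 ft³ left

4 storage units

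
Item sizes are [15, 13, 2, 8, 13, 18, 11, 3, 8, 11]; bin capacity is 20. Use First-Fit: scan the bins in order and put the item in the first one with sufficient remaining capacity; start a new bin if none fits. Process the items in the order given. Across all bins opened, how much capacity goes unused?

15 → bin 1 (remaining 5)
13 → bin 2 (remaining 7)
2 → bin 1 (remaining 3)
8 → bin 3 (remaining 12)
13 → bin 4 (remaining 7)
18 → bin 5 (remaining 2)
11 → bin 3 (remaining 1)
3 → bin 1 (remaining 0)
8 → bin 6 (remaining 12)
11 → bin 6 (remaining 1)
6 bins × 20 = 120; used 102; unused 18.

18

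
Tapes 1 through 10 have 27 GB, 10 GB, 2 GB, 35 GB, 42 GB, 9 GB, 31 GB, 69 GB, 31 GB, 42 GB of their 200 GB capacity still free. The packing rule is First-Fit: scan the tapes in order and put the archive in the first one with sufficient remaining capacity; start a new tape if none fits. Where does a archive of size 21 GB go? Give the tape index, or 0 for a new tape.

Tapes with room: tape 1 (27 GB), tape 4 (35 GB), tape 5 (42 GB), tape 7 (31 GB), tape 8 (69 GB), tape 9 (31 GB), tape 10 (42 GB).
The first with room is tape 1.

1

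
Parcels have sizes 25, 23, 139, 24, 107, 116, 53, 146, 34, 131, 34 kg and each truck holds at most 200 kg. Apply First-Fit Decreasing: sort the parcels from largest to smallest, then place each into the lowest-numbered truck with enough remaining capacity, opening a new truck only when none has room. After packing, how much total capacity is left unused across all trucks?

168

Sorted descending: 146, 139, 131, 116, 107, 53, 34, 34, 25, 24, 23.
Put 146 kg in truck 1; 54 kg remain.
Put 139 kg in truck 2; 61 kg remain.
Put 131 kg in truck 3; 69 kg remain.
Put 116 kg in truck 4; 84 kg remain.
Put 107 kg in truck 5; 93 kg remain.
Put 53 kg in truck 1; 1 kg remain.
Put 34 kg in truck 2; 27 kg remain.
Put 34 kg in truck 3; 35 kg remain.
Put 25 kg in truck 2; 2 kg remain.
Put 24 kg in truck 3; 11 kg remain.
Put 23 kg in truck 4; 61 kg remain.
5 trucks × 200 kg = 1000 kg; used 832 kg; unused 168 kg.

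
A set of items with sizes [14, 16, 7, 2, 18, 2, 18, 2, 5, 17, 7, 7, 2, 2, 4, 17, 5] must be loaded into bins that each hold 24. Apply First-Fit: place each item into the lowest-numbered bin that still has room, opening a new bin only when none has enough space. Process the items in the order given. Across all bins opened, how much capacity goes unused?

Put 14 in bin 1; 10 remain.
Put 16 in bin 2; 8 remain.
Put 7 in bin 1; 3 remain.
Put 2 in bin 1; 1 remain.
Put 18 in bin 3; 6 remain.
Put 2 in bin 2; 6 remain.
Put 18 in bin 4; 6 remain.
Put 2 in bin 2; 4 remain.
Put 5 in bin 3; 1 remain.
Put 17 in bin 5; 7 remain.
Put 7 in bin 5; 0 remain.
Put 7 in bin 6; 17 remain.
Put 2 in bin 2; 2 remain.
Put 2 in bin 2; 0 remain.
Put 4 in bin 4; 2 remain.
Put 17 in bin 6; 0 remain.
Put 5 in bin 7; 19 remain.
7 bins × 24 = 168; used 145; unused 23.

23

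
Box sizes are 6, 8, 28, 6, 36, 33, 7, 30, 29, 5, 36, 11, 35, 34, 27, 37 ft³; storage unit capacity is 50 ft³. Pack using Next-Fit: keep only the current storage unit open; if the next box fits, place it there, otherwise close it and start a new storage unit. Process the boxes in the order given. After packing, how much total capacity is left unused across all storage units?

6 ft³ → storage unit 1 (remaining 44 ft³)
8 ft³ → storage unit 1 (remaining 36 ft³)
28 ft³ → storage unit 1 (remaining 8 ft³)
6 ft³ → storage unit 1 (remaining 2 ft³)
36 ft³ → storage unit 2 (remaining 14 ft³)
33 ft³ → storage unit 3 (remaining 17 ft³)
7 ft³ → storage unit 3 (remaining 10 ft³)
30 ft³ → storage unit 4 (remaining 20 ft³)
29 ft³ → storage unit 5 (remaining 21 ft³)
5 ft³ → storage unit 5 (remaining 16 ft³)
36 ft³ → storage unit 6 (remaining 14 ft³)
11 ft³ → storage unit 6 (remaining 3 ft³)
35 ft³ → storage unit 7 (remaining 15 ft³)
34 ft³ → storage unit 8 (remaining 16 ft³)
27 ft³ → storage unit 9 (remaining 23 ft³)
37 ft³ → storage unit 10 (remaining 13 ft³)
10 storage units × 50 ft³ = 500 ft³; used 368 ft³; unused 132 ft³.

132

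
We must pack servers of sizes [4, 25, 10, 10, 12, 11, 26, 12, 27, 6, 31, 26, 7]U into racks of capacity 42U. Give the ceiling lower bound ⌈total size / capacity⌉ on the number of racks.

Total size = 4 + 25 + 10 + 10 + 12 + 11 + 26 + 12 + 27 + 6 + 31 + 26 + 7 = 207U.
⌈207 / 42⌉ = 5.

5 racks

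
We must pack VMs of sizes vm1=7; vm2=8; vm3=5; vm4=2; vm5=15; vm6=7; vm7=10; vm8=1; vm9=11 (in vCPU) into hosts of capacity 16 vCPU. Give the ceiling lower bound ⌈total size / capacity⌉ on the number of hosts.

Total size = 7 + 8 + 5 + 2 + 15 + 7 + 10 + 1 + 11 = 66 vCPU.
⌈66 / 16⌉ = 5.

5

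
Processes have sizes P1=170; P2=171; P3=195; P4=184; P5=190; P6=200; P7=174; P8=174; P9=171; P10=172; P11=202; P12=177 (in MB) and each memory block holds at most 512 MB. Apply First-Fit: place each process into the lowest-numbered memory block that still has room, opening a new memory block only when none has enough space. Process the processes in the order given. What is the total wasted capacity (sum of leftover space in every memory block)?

memory block 1: place P1 (170 MB), 342 MB left
memory block 1: place P2 (171 MB), 171 MB left
memory block 2: place P3 (195 MB), 317 MB left
memory block 2: place P4 (184 MB), 133 MB left
memory block 3: place P5 (190 MB), 322 MB left
memory block 3: place P6 (200 MB), 122 MB left
memory block 4: place P7 (174 MB), 338 MB left
memory block 4: place P8 (174 MB), 164 MB left
memory block 1: place P9 (171 MB), 0 MB left
memory block 5: place P10 (172 MB), 340 MB left
memory block 5: place P11 (202 MB), 138 MB left
memory block 6: place P12 (177 MB), 335 MB left
6 memory blocks × 512 MB = 3072 MB; used 2180 MB; unused 892 MB.

892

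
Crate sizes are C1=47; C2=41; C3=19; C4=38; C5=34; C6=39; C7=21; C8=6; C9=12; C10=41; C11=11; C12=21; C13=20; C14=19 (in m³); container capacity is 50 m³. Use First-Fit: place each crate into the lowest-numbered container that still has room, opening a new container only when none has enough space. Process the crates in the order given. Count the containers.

Put C1 (47 m³) in container 1; 3 m³ remain.
Put C2 (41 m³) in container 2; 9 m³ remain.
Put C3 (19 m³) in container 3; 31 m³ remain.
Put C4 (38 m³) in container 4; 12 m³ remain.
Put C5 (34 m³) in container 5; 16 m³ remain.
Put C6 (39 m³) in container 6; 11 m³ remain.
Put C7 (21 m³) in container 3; 10 m³ remain.
Put C8 (6 m³) in container 2; 3 m³ remain.
Put C9 (12 m³) in container 4; 0 m³ remain.
Put C10 (41 m³) in container 7; 9 m³ remain.
Put C11 (11 m³) in container 5; 5 m³ remain.
Put C12 (21 m³) in container 8; 29 m³ remain.
Put C13 (20 m³) in container 8; 9 m³ remain.
Put C14 (19 m³) in container 9; 31 m³ remain.

9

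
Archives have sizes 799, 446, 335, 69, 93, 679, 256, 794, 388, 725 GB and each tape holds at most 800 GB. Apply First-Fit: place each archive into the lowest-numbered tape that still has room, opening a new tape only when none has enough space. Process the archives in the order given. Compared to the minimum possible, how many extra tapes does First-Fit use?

First-Fit: [799] [446,335] [69,93,256] [679] [794] [388] [725] → 7 tapes.
Total size 4584 GB; any packing needs at least ⌈4584/800⌉ = 6 tapes.
An optimal packing achieves that bound: [799] [794] [725,69] [679,93] [446,335] [388,256] → 6 tapes.
Excess: 7 − 6 = 1.

1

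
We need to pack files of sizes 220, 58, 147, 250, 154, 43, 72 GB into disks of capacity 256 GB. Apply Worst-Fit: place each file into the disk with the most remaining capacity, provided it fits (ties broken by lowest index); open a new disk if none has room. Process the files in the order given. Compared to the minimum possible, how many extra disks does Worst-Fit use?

Worst-Fit: [220] [58,147] [250] [154,43] [72] → 5 disks.
Total size 944 GB; any packing needs at least ⌈944/256⌉ = 4 disks.
An optimal packing achieves that bound: [250] [220] [154,72] [147,58,43] → 4 disks.
Excess: 5 − 4 = 1.

1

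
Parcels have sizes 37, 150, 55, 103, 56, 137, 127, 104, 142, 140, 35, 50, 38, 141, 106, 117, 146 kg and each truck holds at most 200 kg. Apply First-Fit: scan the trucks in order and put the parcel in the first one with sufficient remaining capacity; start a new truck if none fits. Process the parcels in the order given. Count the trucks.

truck 1: place 37 kg, 163 kg left
truck 1: place 150 kg, 13 kg left
truck 2: place 55 kg, 145 kg left
truck 2: place 103 kg, 42 kg left
truck 3: place 56 kg, 144 kg left
truck 3: place 137 kg, 7 kg left
truck 4: place 127 kg, 73 kg left
truck 5: place 104 kg, 96 kg left
truck 6: place 142 kg, 58 kg left
truck 7: place 140 kg, 60 kg left
truck 2: place 35 kg, 7 kg left
truck 4: place 50 kg, 23 kg left
truck 5: place 38 kg, 58 kg left
truck 8: place 141 kg, 59 kg left
truck 9: place 106 kg, 94 kg left
truck 10: place 117 kg, 83 kg left
truck 11: place 146 kg, 54 kg left
Final trucks: [37,150] [55,103,35] [56,137] [127,50] [104,38] [142] [140] [141] [106] [117] [146].

11 trucks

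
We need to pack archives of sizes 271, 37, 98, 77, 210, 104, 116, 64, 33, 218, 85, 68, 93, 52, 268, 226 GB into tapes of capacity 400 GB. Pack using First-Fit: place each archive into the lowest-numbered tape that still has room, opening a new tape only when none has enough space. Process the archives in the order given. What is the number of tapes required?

6

271 GB → tape 1 (remaining 129 GB)
37 GB → tape 1 (remaining 92 GB)
98 GB → tape 2 (remaining 302 GB)
77 GB → tape 1 (remaining 15 GB)
210 GB → tape 2 (remaining 92 GB)
104 GB → tape 3 (remaining 296 GB)
116 GB → tape 3 (remaining 180 GB)
64 GB → tape 2 (remaining 28 GB)
33 GB → tape 3 (remaining 147 GB)
218 GB → tape 4 (remaining 182 GB)
85 GB → tape 3 (remaining 62 GB)
68 GB → tape 4 (remaining 114 GB)
93 GB → tape 4 (remaining 21 GB)
52 GB → tape 3 (remaining 10 GB)
268 GB → tape 5 (remaining 132 GB)
226 GB → tape 6 (remaining 174 GB)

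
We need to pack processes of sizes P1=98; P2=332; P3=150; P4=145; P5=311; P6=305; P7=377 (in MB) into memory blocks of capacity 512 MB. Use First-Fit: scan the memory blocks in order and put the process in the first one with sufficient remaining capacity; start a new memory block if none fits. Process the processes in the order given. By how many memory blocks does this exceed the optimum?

1

First-Fit: [98,332] [150,145] [311] [305] [377] → 5 memory blocks.
Total size 1718 MB; any packing needs at least ⌈1718/512⌉ = 4 memory blocks.
An optimal packing achieves that bound: [377,98] [332,150] [311,145] [305] → 4 memory blocks.
Excess: 5 − 4 = 1.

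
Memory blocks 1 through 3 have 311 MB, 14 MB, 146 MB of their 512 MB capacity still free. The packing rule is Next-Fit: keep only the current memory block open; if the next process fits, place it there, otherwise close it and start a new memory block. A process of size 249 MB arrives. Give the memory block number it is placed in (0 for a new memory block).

Next-Fit only looks at memory block 3, which has 146 MB free.
249 MB does not fit, so a new memory block is opened.

0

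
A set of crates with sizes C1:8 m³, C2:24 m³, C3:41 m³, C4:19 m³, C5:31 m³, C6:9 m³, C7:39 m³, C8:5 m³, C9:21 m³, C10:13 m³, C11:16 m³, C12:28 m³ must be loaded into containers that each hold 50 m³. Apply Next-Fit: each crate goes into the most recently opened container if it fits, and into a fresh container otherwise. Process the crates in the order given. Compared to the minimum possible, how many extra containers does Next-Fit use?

Next-Fit: [8,24] [41] [19,31] [9,39] [5,21,13] [16,28] → 6 containers.
Total size 254 m³; any packing needs at least ⌈254/50⌉ = 6 containers.
So 6 is already optimal.

0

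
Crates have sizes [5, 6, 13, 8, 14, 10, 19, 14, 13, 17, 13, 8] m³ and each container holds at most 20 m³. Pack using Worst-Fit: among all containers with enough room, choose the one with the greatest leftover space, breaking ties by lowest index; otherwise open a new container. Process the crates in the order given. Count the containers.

Put 5 m³ in container 1; 15 m³ remain.
Put 6 m³ in container 1; 9 m³ remain.
Put 13 m³ in container 2; 7 m³ remain.
Put 8 m³ in container 1; 1 m³ remain.
Put 14 m³ in container 3; 6 m³ remain.
Put 10 m³ in container 4; 10 m³ remain.
Put 19 m³ in container 5; 1 m³ remain.
Put 14 m³ in container 6; 6 m³ remain.
Put 13 m³ in container 7; 7 m³ remain.
Put 17 m³ in container 8; 3 m³ remain.
Put 13 m³ in container 9; 7 m³ remain.
Put 8 m³ in container 4; 2 m³ remain.

9 containers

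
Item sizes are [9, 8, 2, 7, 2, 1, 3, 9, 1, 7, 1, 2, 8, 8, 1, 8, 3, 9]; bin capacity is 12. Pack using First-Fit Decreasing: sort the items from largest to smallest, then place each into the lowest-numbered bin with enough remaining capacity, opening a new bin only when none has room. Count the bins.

9 bins

Sorted descending: 9, 9, 9, 8, 8, 8, 8, 7, 7, 3, 3, 2, 2, 2, 1, 1, 1, 1.
9 → bin 1 (remaining 3)
9 → bin 2 (remaining 3)
9 → bin 3 (remaining 3)
8 → bin 4 (remaining 4)
8 → bin 5 (remaining 4)
8 → bin 6 (remaining 4)
8 → bin 7 (remaining 4)
7 → bin 8 (remaining 5)
7 → bin 9 (remaining 5)
3 → bin 1 (remaining 0)
3 → bin 2 (remaining 0)
2 → bin 3 (remaining 1)
2 → bin 4 (remaining 2)
2 → bin 4 (remaining 0)
1 → bin 3 (remaining 0)
1 → bin 5 (remaining 3)
1 → bin 5 (remaining 2)
1 → bin 5 (remaining 1)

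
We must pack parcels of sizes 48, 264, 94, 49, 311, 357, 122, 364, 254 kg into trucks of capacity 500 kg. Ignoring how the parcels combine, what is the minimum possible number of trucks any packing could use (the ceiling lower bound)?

Total size = 48 + 264 + 94 + 49 + 311 + 357 + 122 + 364 + 254 = 1863 kg.
⌈1863 / 500⌉ = 4.

4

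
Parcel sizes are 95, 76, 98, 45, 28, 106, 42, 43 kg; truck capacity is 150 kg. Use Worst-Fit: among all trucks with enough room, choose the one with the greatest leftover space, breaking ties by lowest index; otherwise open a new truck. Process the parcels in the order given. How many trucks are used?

4

Put 95 kg in truck 1; 55 kg remain.
Put 76 kg in truck 2; 74 kg remain.
Put 98 kg in truck 3; 52 kg remain.
Put 45 kg in truck 2; 29 kg remain.
Put 28 kg in truck 1; 27 kg remain.
Put 106 kg in truck 4; 44 kg remain.
Put 42 kg in truck 3; 10 kg remain.
Put 43 kg in truck 4; 1 kg remain.
Final trucks: [95,28] [76,45] [98,42] [106,43].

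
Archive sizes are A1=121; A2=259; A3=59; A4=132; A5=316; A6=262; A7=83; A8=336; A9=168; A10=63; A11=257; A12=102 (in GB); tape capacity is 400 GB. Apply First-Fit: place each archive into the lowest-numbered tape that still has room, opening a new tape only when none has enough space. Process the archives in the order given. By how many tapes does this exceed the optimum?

1

First-Fit: [121,259] [59,132,83,63] [316] [262,102] [336] [168] [257] → 7 tapes.
Total size 2158 GB; any packing needs at least ⌈2158/400⌉ = 6 tapes.
An optimal packing achieves that bound: [336,63] [316,83] [262,132] [259,121] [257,102] [168,59] → 6 tapes.
Excess: 7 − 6 = 1.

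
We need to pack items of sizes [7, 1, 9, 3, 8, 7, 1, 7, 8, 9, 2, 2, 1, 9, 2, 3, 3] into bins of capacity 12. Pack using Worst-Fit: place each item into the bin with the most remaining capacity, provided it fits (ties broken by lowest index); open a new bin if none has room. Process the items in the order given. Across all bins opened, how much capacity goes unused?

7 → bin 1 (remaining 5)
1 → bin 1 (remaining 4)
9 → bin 2 (remaining 3)
3 → bin 1 (remaining 1)
8 → bin 3 (remaining 4)
7 → bin 4 (remaining 5)
1 → bin 4 (remaining 4)
7 → bin 5 (remaining 5)
8 → bin 6 (remaining 4)
9 → bin 7 (remaining 3)
2 → bin 5 (remaining 3)
2 → bin 3 (remaining 2)
1 → bin 4 (remaining 3)
9 → bin 8 (remaining 3)
2 → bin 6 (remaining 2)
3 → bin 2 (remaining 0)
3 → bin 4 (remaining 0)
8 bins × 12 = 96; used 82; unused 14.

14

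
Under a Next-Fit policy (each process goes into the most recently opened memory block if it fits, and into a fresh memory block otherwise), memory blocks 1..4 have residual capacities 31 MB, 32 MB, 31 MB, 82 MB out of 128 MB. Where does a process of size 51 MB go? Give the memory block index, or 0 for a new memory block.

4

Next-Fit only looks at memory block 4, which has 82 MB free.
51 MB fits there.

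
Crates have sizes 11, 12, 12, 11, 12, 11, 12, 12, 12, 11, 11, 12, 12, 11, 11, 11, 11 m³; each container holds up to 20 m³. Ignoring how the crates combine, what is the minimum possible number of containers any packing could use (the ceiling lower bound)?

10

Total size = 11 + 12 + 12 + 11 + 12 + 11 + 12 + 12 + 12 + 11 + 11 + 12 + 12 + 11 + 11 + 11 + 11 = 195 m³.
⌈195 / 20⌉ = 10.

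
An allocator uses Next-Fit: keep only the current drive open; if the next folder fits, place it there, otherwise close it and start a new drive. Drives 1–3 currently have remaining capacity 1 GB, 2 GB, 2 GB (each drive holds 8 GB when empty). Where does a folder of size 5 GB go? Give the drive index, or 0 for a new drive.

0

Next-Fit only looks at drive 3, which has 2 GB free.
5 GB does not fit, so a new drive is opened.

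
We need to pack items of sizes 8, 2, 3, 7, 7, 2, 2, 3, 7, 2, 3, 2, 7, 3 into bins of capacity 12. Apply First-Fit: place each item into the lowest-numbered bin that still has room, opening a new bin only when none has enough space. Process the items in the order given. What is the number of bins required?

5

bin 1: place 8, 4 left
bin 1: place 2, 2 left
bin 2: place 3, 9 left
bin 2: place 7, 2 left
bin 3: place 7, 5 left
bin 1: place 2, 0 left
bin 2: place 2, 0 left
bin 3: place 3, 2 left
bin 4: place 7, 5 left
bin 3: place 2, 0 left
bin 4: place 3, 2 left
bin 4: place 2, 0 left
bin 5: place 7, 5 left
bin 5: place 3, 2 left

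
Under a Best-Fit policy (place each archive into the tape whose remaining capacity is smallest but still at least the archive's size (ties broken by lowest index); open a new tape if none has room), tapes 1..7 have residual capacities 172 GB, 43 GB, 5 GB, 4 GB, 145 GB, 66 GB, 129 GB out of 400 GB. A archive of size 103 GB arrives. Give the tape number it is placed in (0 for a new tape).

7

Tapes with room: tape 1 (172 GB), tape 5 (145 GB), tape 7 (129 GB).
Tightest fit is tape 7 with 129 GB free.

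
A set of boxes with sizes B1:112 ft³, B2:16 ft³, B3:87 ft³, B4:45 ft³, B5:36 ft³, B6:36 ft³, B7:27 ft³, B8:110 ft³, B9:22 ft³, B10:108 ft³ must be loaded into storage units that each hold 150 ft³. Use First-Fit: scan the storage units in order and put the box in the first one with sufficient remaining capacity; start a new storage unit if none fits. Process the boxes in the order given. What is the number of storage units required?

5 storage units

Put B1 (112 ft³) in storage unit 1; 38 ft³ remain.
Put B2 (16 ft³) in storage unit 1; 22 ft³ remain.
Put B3 (87 ft³) in storage unit 2; 63 ft³ remain.
Put B4 (45 ft³) in storage unit 2; 18 ft³ remain.
Put B5 (36 ft³) in storage unit 3; 114 ft³ remain.
Put B6 (36 ft³) in storage unit 3; 78 ft³ remain.
Put B7 (27 ft³) in storage unit 3; 51 ft³ remain.
Put B8 (110 ft³) in storage unit 4; 40 ft³ remain.
Put B9 (22 ft³) in storage unit 1; 0 ft³ remain.
Put B10 (108 ft³) in storage unit 5; 42 ft³ remain.
Final storage units: [112,16,22] [87,45] [36,36,27] [110] [108].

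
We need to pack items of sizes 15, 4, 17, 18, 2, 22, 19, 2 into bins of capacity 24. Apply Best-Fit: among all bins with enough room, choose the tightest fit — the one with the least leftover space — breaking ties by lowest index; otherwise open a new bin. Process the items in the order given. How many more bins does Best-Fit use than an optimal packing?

Best-Fit: [15,4,2] [17] [18] [22,2] [19] → 5 bins.
Total size 99; any packing needs at least ⌈99/24⌉ = 5 bins.
So 5 is already optimal.

0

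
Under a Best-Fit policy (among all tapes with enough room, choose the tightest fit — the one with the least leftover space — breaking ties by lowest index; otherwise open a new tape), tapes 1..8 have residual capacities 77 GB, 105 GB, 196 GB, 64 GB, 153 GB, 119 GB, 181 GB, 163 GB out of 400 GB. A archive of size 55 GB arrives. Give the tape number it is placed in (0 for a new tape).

4

Tapes with room: tape 1 (77 GB), tape 2 (105 GB), tape 3 (196 GB), tape 4 (64 GB), tape 5 (153 GB), tape 6 (119 GB), tape 7 (181 GB), tape 8 (163 GB).
Tightest fit is tape 4 with 64 GB free.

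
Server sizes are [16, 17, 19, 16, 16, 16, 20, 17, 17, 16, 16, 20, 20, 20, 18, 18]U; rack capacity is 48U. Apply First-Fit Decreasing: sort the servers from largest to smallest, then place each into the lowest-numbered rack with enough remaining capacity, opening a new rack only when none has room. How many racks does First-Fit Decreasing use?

Sorted descending: 20, 20, 20, 20, 19, 18, 18, 17, 17, 17, 16, 16, 16, 16, 16, 16.
20U → rack 1 (remaining 28U)
20U → rack 1 (remaining 8U)
20U → rack 2 (remaining 28U)
20U → rack 2 (remaining 8U)
19U → rack 3 (remaining 29U)
18U → rack 3 (remaining 11U)
18U → rack 4 (remaining 30U)
17U → rack 4 (remaining 13U)
17U → rack 5 (remaining 31U)
17U → rack 5 (remaining 14U)
16U → rack 6 (remaining 32U)
16U → rack 6 (remaining 16U)
16U → rack 6 (remaining 0U)
16U → rack 7 (remaining 32U)
16U → rack 7 (remaining 16U)
16U → rack 7 (remaining 0U)
Final racks: [20,20] [20,20] [19,18] [18,17] [17,17] [16,16,16] [16,16,16].

7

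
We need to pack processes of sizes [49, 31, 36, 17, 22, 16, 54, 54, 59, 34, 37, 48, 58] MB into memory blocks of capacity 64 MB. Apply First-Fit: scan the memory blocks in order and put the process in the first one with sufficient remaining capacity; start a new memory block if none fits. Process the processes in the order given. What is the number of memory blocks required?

Put 49 MB in memory block 1; 15 MB remain.
Put 31 MB in memory block 2; 33 MB remain.
Put 36 MB in memory block 3; 28 MB remain.
Put 17 MB in memory block 2; 16 MB remain.
Put 22 MB in memory block 3; 6 MB remain.
Put 16 MB in memory block 2; 0 MB remain.
Put 54 MB in memory block 4; 10 MB remain.
Put 54 MB in memory block 5; 10 MB remain.
Put 59 MB in memory block 6; 5 MB remain.
Put 34 MB in memory block 7; 30 MB remain.
Put 37 MB in memory block 8; 27 MB remain.
Put 48 MB in memory block 9; 16 MB remain.
Put 58 MB in memory block 10; 6 MB remain.
Final memory blocks: [49] [31,17,16] [36,22] [54] [54] [59] [34] [37] [48] [58].

10 memory blocks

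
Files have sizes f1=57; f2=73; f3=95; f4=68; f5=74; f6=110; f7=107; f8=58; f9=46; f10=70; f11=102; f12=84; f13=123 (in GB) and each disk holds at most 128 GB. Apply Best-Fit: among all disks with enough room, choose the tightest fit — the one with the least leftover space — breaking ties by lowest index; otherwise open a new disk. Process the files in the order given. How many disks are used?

10

disk 1: place f1 (57 GB), 71 GB left
disk 2: place f2 (73 GB), 55 GB left
disk 3: place f3 (95 GB), 33 GB left
disk 1: place f4 (68 GB), 3 GB left
disk 4: place f5 (74 GB), 54 GB left
disk 5: place f6 (110 GB), 18 GB left
disk 6: place f7 (107 GB), 21 GB left
disk 7: place f8 (58 GB), 70 GB left
disk 4: place f9 (46 GB), 8 GB left
disk 7: place f10 (70 GB), 0 GB left
disk 8: place f11 (102 GB), 26 GB left
disk 9: place f12 (84 GB), 44 GB left
disk 10: place f13 (123 GB), 5 GB left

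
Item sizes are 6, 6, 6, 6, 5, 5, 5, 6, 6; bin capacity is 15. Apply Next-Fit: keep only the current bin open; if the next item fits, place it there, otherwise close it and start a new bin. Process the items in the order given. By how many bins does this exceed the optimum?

Next-Fit: [6,6] [6,6] [5,5,5] [6,6] → 4 bins.
Total size 51; any packing needs at least ⌈51/15⌉ = 4 bins.
So 4 is already optimal.

0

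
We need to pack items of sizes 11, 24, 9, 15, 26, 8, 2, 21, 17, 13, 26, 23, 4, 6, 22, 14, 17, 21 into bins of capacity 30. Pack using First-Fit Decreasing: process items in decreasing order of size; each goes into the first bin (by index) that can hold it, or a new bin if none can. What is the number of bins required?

10

Sorted descending: 26, 26, 24, 23, 22, 21, 21, 17, 17, 15, 14, 13, 11, 9, 8, 6, 4, 2.
bin 1: place 26, 4 left
bin 2: place 26, 4 left
bin 3: place 24, 6 left
bin 4: place 23, 7 left
bin 5: place 22, 8 left
bin 6: place 21, 9 left
bin 7: place 21, 9 left
bin 8: place 17, 13 left
bin 9: place 17, 13 left
bin 10: place 15, 15 left
bin 10: place 14, 1 left
bin 8: place 13, 0 left
bin 9: place 11, 2 left
bin 6: place 9, 0 left
bin 5: place 8, 0 left
bin 3: place 6, 0 left
bin 1: place 4, 0 left
bin 2: place 2, 2 left
Final bins: [26,4] [26,2] [24,6] [23] [22,8] [21,9] [21] [17,13] [17,11] [15,14].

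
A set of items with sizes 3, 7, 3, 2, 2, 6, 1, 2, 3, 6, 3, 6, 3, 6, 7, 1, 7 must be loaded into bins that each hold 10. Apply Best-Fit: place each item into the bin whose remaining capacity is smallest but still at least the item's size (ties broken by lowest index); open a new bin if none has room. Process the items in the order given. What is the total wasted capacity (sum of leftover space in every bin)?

bin 1: place 3, 7 left
bin 1: place 7, 0 left
bin 2: place 3, 7 left
bin 2: place 2, 5 left
bin 2: place 2, 3 left
bin 3: place 6, 4 left
bin 2: place 1, 2 left
bin 2: place 2, 0 left
bin 3: place 3, 1 left
bin 4: place 6, 4 left
bin 4: place 3, 1 left
bin 5: place 6, 4 left
bin 5: place 3, 1 left
bin 6: place 6, 4 left
bin 7: place 7, 3 left
bin 3: place 1, 0 left
bin 8: place 7, 3 left
8 bins × 10 = 80; used 68; unused 12.

12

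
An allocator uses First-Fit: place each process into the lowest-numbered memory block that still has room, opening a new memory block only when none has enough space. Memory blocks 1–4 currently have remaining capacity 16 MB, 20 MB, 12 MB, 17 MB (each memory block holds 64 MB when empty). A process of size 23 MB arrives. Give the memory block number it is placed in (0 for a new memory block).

No memory block has ≥ 23 MB free, so a new memory block is opened.

0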